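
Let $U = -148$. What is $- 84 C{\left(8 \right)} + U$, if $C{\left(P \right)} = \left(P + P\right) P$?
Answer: $-10900$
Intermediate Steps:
$C{\left(P \right)} = 2 P^{2}$ ($C{\left(P \right)} = 2 P P = 2 P^{2}$)
$- 84 C{\left(8 \right)} + U = - 84 \cdot 2 \cdot 8^{2} - 148 = - 84 \cdot 2 \cdot 64 - 148 = \left(-84\right) 128 - 148 = -10752 - 148 = -10900$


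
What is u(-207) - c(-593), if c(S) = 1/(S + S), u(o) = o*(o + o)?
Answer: 101637829/1186 ≈ 85698.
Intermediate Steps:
u(o) = 2*o² (u(o) = o*(2*o) = 2*o²)
c(S) = 1/(2*S)
u(-207) - c(-593) = 2*(-207)² - 1/(2*(-593)) = 2*42849 - (-1)/(2*593) = 85698 - 1*(-1/1186) = 85698 + 1/1186 = 101637829/1186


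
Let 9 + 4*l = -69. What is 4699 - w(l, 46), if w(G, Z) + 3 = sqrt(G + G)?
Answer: 4702 - I*sqrt(39) ≈ 4702.0 - 6.245*I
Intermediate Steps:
l = -39/2 (l = -9/4 + (1/4)*(-69) = -9/4 - 69/4 = -39/2 ≈ -19.500)
w(G, Z) = -3 + sqrt(2)*sqrt(G) (w(G, Z) = -3 + sqrt(G + G) = -3 + sqrt(2*G) = -3 + sqrt(2)*sqrt(G))
4699 - w(l, 46) = 4699 - (-3 + sqrt(2)*sqrt(-39/2)) = 4699 - (-3 + sqrt(2)*(I*sqrt(78)/2)) = 4699 - (-3 + I*sqrt(39)) = 4699 + (3 - I*sqrt(39)) = 4702 - I*sqrt(39)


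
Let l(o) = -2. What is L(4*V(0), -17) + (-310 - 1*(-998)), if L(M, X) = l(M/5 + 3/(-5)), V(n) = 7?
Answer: 686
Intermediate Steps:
L(M, X) = -2
L(4*V(0), -17) + (-310 - 1*(-998)) = -2 + (-310 - 1*(-998)) = -2 + (-310 + 998) = -2 + 688 = 686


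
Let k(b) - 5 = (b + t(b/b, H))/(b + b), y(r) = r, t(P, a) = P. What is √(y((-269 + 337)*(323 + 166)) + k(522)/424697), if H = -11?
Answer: √1074454305158475283/5684406 ≈ 182.35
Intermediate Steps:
k(b) = 5 + (1 + b)/(2*b) (k(b) = 5 + (b + b/b)/(b + b) = 5 + (b + 1)/((2*b)) = 5 + (1 + b)*(1/(2*b)) = 5 + (1 + b)/(2*b))
√(y((-269 + 337)*(323 + 166)) + k(522)/424697) = √((-269 + 337)*(323 + 166) + ((½)*(1 + 11*522)/522)/424697) = √(68*489 + ((½)*(1/522)*(1 + 5742))*(1/424697)) = √(33252 + ((½)*(1/522)*5743)*(1/424697)) = √(33252 + (5743/1044)*(1/424697)) = √(33252 + 5743/443383668) = √(14743393734079/443383668) = √1074454305158475283/5684406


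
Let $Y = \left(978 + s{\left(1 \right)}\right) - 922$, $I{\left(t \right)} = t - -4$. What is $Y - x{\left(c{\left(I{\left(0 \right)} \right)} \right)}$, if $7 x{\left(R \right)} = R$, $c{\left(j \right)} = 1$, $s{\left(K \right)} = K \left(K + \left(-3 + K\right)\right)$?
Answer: $\frac{384}{7} \approx 54.857$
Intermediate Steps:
$I{\left(t \right)} = 4 + t$ ($I{\left(t \right)} = t + 4 = 4 + t$)
$s{\left(K \right)} = K \left(-3 + 2 K\right)$
$x{\left(R \right)} = \frac{R}{7}$
$Y = 55$ ($Y = \left(978 + 1 \left(-3 + 2 \cdot 1\right)\right) - 922 = \left(978 + 1 \left(-3 + 2\right)\right) - 922 = \left(978 + 1 \left(-1\right)\right) - 922 = \left(978 - 1\right) - 922 = 977 - 922 = 55$)
$Y - x{\left(c{\left(I{\left(0 \right)} \right)} \right)} = 55 - \frac{1}{7} \cdot 1 = 55 - \frac{1}{7} = \frac{384}{7}$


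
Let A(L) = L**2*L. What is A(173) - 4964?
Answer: 5172753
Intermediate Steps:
A(L) = L**3
A(173) - 4964 = 173**3 - 4964 = 5177717 - 4964 = 5172753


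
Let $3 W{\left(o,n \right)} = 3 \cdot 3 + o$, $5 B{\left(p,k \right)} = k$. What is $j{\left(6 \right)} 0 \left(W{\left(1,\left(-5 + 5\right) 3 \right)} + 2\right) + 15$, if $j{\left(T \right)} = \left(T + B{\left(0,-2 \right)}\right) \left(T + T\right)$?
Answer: $15$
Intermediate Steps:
$B{\left(p,k \right)} = \frac{k}{5}$
$j{\left(T \right)} = 2 T \left(- \frac{2}{5} + T\right)$ ($j{\left(T \right)} = \left(T + \frac{1}{5} \left(-2\right)\right) \left(T + T\right) = \left(T - \frac{2}{5}\right) 2 T = \left(- \frac{2}{5} + T\right) 2 T = 2 T \left(- \frac{2}{5} + T\right)$)
$W{\left(o,n \right)} = 3 + \frac{o}{3}$ ($W{\left(o,n \right)} = \frac{3 \cdot 3 + o}{3} = \frac{9 + o}{3} = 3 + \frac{o}{3}$)
$j{\left(6 \right)} 0 \left(W{\left(1,\left(-5 + 5\right) 3 \right)} + 2\right) + 15 = \frac{2}{5} \cdot 6 \left(-2 + 5 \cdot 6\right) 0 \left(\left(3 + \frac{1}{3} \cdot 1\right) + 2\right) + 15 = \frac{2}{5} \cdot 6 \left(-2 + 30\right) 0 \left(\left(3 + \frac{1}{3}\right) + 2\right) + 15 = \frac{2}{5} \cdot 6 \cdot 28 \cdot 0 \left(\frac{10}{3} + 2\right) + 15 = \frac{336 \cdot 0 \cdot \frac{16}{3}}{5} + 15 = \frac{336}{5} \cdot 0 + 15 = 0 + 15 = 15$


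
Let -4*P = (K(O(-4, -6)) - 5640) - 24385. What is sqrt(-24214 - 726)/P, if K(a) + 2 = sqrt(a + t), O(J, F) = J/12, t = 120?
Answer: 2*I*sqrt(6715095)/676215457 + 180162*I*sqrt(6235)/676215457 ≈ 0.021045*I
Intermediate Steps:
O(J, F) = J/12 (O(J, F) = J*(1/12) = J/12)
K(a) = -2 + sqrt(120 + a) (K(a) = -2 + sqrt(a + 120) = -2 + sqrt(120 + a))
P = 30027/4 - sqrt(1077)/12 (P = -(((-2 + sqrt(120 + (1/12)*(-4))) - 5640) - 24385)/4 = -(((-2 + sqrt(120 - 1/3)) - 5640) - 24385)/4 = -(((-2 + sqrt(359/3)) - 5640) - 24385)/4 = -(((-2 + sqrt(1077)/3) - 5640) - 24385)/4 = -((-5642 + sqrt(1077)/3) - 24385)/4 = -(-30027 + sqrt(1077)/3)/4 = 30027/4 - sqrt(1077)/12 ≈ 7504.0)
sqrt(-24214 - 726)/P = sqrt(-24214 - 726)/(30027/4 - sqrt(1077)/12) = sqrt(-24940)/(30027/4 - sqrt(1077)/12) = (2*I*sqrt(6235))/(30027/4 - sqrt(1077)/12) = 2*I*sqrt(6235)/(30027/4 - sqrt(1077)/12)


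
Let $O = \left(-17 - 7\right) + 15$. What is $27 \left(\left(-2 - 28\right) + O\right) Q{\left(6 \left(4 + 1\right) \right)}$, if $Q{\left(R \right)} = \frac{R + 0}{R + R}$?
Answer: $- \frac{1053}{2} \approx -526.5$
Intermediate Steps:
$O = -9$ ($O = -24 + 15 = -9$)
$Q{\left(R \right)} = \frac{1}{2}$ ($Q{\left(R \right)} = \frac{R}{2 R} = R \frac{1}{2 R} = \frac{1}{2}$)
$27 \left(\left(-2 - 28\right) + O\right) Q{\left(6 \left(4 + 1\right) \right)} = 27 \left(\left(-2 - 28\right) - 9\right) \frac{1}{2} = 27 \left(-30 - 9\right) \frac{1}{2} = 27 \left(\left(-39\right) \frac{1}{2}\right) = 27 \left(- \frac{39}{2}\right) = - \frac{1053}{2}$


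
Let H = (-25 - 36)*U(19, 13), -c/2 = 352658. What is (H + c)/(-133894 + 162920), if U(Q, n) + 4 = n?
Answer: -705865/29026 ≈ -24.318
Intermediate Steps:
c = -705316 (c = -2*352658 = -705316)
U(Q, n) = -4 + n
H = -549 (H = (-25 - 36)*(-4 + 13) = -61*9 = -549)
(H + c)/(-133894 + 162920) = (-549 - 705316)/(-133894 + 162920) = -705865/29026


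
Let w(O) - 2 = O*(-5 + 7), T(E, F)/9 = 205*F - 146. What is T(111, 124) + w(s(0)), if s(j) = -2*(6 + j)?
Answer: 227444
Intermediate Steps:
T(E, F) = -1314 + 1845*F (T(E, F) = 9*(205*F - 146) = 9*(-146 + 205*F) = -1314 + 1845*F)
s(j) = -12 - 2*j
w(O) = 2 + 2*O (w(O) = 2 + O*(-5 + 7) = 2 + O*2 = 2 + 2*O)
T(111, 124) + w(s(0)) = (-1314 + 1845*124) + (2 + 2*(-12 - 2*0)) = (-1314 + 228780) + (2 + 2*(-12 + 0)) = 227466 + (2 + 2*(-12)) = 227466 + (2 - 24) = 227466 - 22 = 227444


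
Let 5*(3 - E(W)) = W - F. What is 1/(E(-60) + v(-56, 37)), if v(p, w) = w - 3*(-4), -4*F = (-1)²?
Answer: 20/1279 ≈ 0.015637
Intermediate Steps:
F = -¼ (F = -¼*(-1)² = -¼*1 = -¼ ≈ -0.25000)
v(p, w) = 12 + w (v(p, w) = w + 12 = 12 + w)
E(W) = 59/20 - W/5 (E(W) = 3 - (W - 1*(-¼))/5 = 3 - (W + ¼)/5 = 3 - (¼ + W)/5 = 3 + (-1/20 - W/5) = 59/20 - W/5)
1/(E(-60) + v(-56, 37)) = 1/((59/20 - ⅕*(-60)) + (12 + 37)) = 1/((59/20 + 12) + 49) = 1/(299/20 + 49) = 1/(1279/20) = 20/1279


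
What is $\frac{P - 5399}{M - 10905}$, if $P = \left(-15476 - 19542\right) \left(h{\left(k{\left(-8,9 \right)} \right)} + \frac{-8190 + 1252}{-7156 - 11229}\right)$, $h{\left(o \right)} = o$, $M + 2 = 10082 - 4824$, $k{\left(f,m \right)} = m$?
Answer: $\frac{2045489623}{34618955} \approx 59.086$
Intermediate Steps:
$M = 5256$ ($M = -2 + \left(10082 - 4824\right) = -2 + 5258 = 5256$)
$P = - \frac{6037208254}{18385}$ ($P = \left(-15476 - 19542\right) \left(9 + \frac{-8190 + 1252}{-7156 - 11229}\right) = - 35018 \left(9 - \frac{6938}{-18385}\right) = - 35018 \left(9 - - \frac{6938}{18385}\right) = - 35018 \left(9 + \frac{6938}{18385}\right) = \left(-35018\right) \frac{172403}{18385} = - \frac{6037208254}{18385} \approx -3.2838 \cdot 10^{5}$)
$\frac{P - 5399}{M - 10905} = \frac{- \frac{6037208254}{18385} - 5399}{5256 - 10905} = - \frac{6136468869}{18385 \left(-5649\right)} = \left(- \frac{6136468869}{18385}\right) \left(- \frac{1}{5649}\right) = \frac{2045489623}{34618955}$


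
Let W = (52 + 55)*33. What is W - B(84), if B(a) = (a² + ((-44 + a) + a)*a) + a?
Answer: -14025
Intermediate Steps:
W = 3531 (W = 107*33 = 3531)
B(a) = a + a² + a*(-44 + 2*a) (B(a) = (a² + (-44 + 2*a)*a) + a = (a² + a*(-44 + 2*a)) + a = a + a² + a*(-44 + 2*a))
W - B(84) = 3531 - 84*(-43 + 3*84) = 3531 - 84*(-43 + 252) = 3531 - 84*209 = 3531 - 1*17556 = 3531 - 17556 = -14025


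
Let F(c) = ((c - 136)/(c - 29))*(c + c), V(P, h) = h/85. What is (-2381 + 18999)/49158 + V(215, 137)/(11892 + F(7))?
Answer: 3446767964/10191887175 ≈ 0.33819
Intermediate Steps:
V(P, h) = h/85 (V(P, h) = h*(1/85) = h/85)
F(c) = 2*c*(-136 + c)/(-29 + c) (F(c) = ((-136 + c)/(-29 + c))*(2*c) = 2*c*(-136 + c)/(-29 + c))
(-2381 + 18999)/49158 + V(215, 137)/(11892 + F(7)) = (-2381 + 18999)/49158 + ((1/85)*137)/(11892 + 2*7*(-136 + 7)/(-29 + 7)) = 16618*(1/49158) + 137/(85*(11892 + 2*7*(-129)/(-22))) = 8309/24579 + 137/(85*(11892 + 2*7*(-1/22)*(-129))) = 8309/24579 + 137/(85*(11892 + 903/11)) = 8309/24579 + 137/(85*(131715/11)) = 8309/24579 + (137/85)*(11/131715) = 8309/24579 + 1507/11195775 = 3446767964/10191887175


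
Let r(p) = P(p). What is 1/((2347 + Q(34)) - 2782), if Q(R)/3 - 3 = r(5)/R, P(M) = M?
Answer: -34/14469 ≈ -0.0023498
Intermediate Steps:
r(p) = p
Q(R) = 9 + 15/R (Q(R) = 9 + 3*(5/R) = 9 + 15/R)
1/((2347 + Q(34)) - 2782) = 1/((2347 + (9 + 15/34)) - 2782) = 1/((2347 + 321/34) - 2782) = 1/(80119/34 - 2782) = 1/(-14469/34) = -34/14469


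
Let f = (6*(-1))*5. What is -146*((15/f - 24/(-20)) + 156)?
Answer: -114391/5 ≈ -22878.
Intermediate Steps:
f = -30 (f = -6*5 = -30)
-146*((15/f - 24/(-20)) + 156) = -146*((15/(-30) - 24/(-20)) + 156) = -146*((15*(-1/30) - 24*(-1/20)) + 156) = -146*((-½ + 6/5) + 156) = -146*(7/10 + 156) = -146*1567/10 = -114391/5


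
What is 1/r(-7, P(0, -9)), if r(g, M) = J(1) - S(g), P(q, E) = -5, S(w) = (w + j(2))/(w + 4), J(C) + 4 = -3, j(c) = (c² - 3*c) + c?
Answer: -3/28 ≈ -0.10714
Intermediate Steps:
j(c) = c² - 2*c
J(C) = -7 (J(C) = -4 - 3 = -7)
S(w) = w/(4 + w) (S(w) = (w + 2*(-2 + 2))/(w + 4) = (w + 2*0)/(4 + w) = (w + 0)/(4 + w) = w/(4 + w))
r(g, M) = -7 - g/(4 + g)
1/r(-7, P(0, -9)) = 1/(4*(-7 - 2*(-7))/(4 - 7)) = 1/(4*(-7 + 14)/(-3)) = 1/(4*(-⅓)*7) = 1/(-28/3) = -3/28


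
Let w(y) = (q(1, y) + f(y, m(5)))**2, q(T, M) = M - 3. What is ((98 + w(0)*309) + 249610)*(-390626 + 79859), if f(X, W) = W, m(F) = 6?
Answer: -78465249063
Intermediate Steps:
q(T, M) = -3 + M
w(y) = (3 + y)**2 (w(y) = ((-3 + y) + 6)**2 = (3 + y)**2)
((98 + w(0)*309) + 249610)*(-390626 + 79859) = ((98 + (3 + 0)**2*309) + 249610)*(-390626 + 79859) = ((98 + 3**2*309) + 249610)*(-310767) = ((98 + 9*309) + 249610)*(-310767) = ((98 + 2781) + 249610)*(-310767) = (2879 + 249610)*(-310767) = 252489*(-310767) = -78465249063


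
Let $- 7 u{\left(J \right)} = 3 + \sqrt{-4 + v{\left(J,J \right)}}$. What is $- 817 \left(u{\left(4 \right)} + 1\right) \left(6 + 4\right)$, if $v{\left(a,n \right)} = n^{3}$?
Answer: $- \frac{32680}{7} + \frac{16340 \sqrt{15}}{7} \approx 4372.1$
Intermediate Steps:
$u{\left(J \right)} = - \frac{3}{7} - \frac{\sqrt{-4 + J^{3}}}{7}$ ($u{\left(J \right)} = - \frac{3 + \sqrt{-4 + J^{3}}}{7} = - \frac{3}{7} - \frac{\sqrt{-4 + J^{3}}}{7}$)
$- 817 \left(u{\left(4 \right)} + 1\right) \left(6 + 4\right) = - 817 \left(\left(- \frac{3}{7} - \frac{\sqrt{-4 + 4^{3}}}{7}\right) + 1\right) \left(6 + 4\right) = - 817 \left(\left(- \frac{3}{7} - \frac{\sqrt{-4 + 64}}{7}\right) + 1\right) 10 = - 817 \left(\left(- \frac{3}{7} - \frac{\sqrt{60}}{7}\right) + 1\right) 10 = - 817 \left(\left(- \frac{3}{7} - \frac{2 \sqrt{15}}{7}\right) + 1\right) 10 = - 817 \left(\frac{4}{7} - \frac{2 \sqrt{15}}{7}\right) 10 = - 817 \left(\frac{40}{7} - \frac{20 \sqrt{15}}{7}\right) = - \frac{32680}{7} + \frac{16340 \sqrt{15}}{7}$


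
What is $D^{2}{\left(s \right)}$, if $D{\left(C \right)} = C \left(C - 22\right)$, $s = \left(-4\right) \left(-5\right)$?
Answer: $1600$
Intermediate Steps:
$s = 20$
$D{\left(C \right)} = C \left(-22 + C\right)$
$D^{2}{\left(s \right)} = \left(20 \left(-22 + 20\right)\right)^{2} = \left(20 \left(-2\right)\right)^{2} = \left(-40\right)^{2} = 1600$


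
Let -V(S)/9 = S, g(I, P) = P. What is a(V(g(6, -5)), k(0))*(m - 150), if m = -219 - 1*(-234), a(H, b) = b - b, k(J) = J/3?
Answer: 0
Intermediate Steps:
k(J) = J/3 (k(J) = J*(⅓) = J/3)
V(S) = -9*S
a(H, b) = 0
m = 15 (m = -219 + 234 = 15)
a(V(g(6, -5)), k(0))*(m - 150) = 0*(15 - 150) = 0*(-135) = 0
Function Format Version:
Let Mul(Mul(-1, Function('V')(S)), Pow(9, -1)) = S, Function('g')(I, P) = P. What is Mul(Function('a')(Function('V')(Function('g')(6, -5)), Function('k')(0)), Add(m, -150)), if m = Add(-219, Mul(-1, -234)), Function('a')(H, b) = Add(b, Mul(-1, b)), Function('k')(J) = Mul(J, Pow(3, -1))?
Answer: 0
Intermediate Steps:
Function('k')(J) = Mul(Rational(1, 3), J) (Function('k')(J) = Mul(J, Rational(1, 3)) = Mul(Rational(1, 3), J))
Function('V')(S) = Mul(-9, S)
Function('a')(H, b) = 0
m = 15 (m = Add(-219, 234) = 15)
Mul(Function('a')(Function('V')(Function('g')(6, -5)), Function('k')(0)), Add(m, -150)) = Mul(0, Add(15, -150)) = Mul(0, -135) = 0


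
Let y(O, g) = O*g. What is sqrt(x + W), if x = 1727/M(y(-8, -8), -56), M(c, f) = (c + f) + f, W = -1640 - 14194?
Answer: I*sqrt(2285277)/12 ≈ 125.98*I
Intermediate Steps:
W = -15834
M(c, f) = c + 2*f
x = -1727/48 (x = 1727/(-8*(-8) + 2*(-56)) = 1727/(64 - 112) = 1727/(-48) = 1727*(-1/48) = -1727/48 ≈ -35.979)
sqrt(x + W) = sqrt(-1727/48 - 15834) = sqrt(-761759/48) = I*sqrt(2285277)/12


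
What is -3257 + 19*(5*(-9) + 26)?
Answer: -3618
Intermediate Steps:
-3257 + 19*(5*(-9) + 26) = -3257 + 19*(-45 + 26) = -3257 + 19*(-19) = -3257 - 361 = -3618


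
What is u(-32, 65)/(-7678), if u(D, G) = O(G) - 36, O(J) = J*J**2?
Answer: -274589/7678 ≈ -35.763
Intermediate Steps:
O(J) = J**3
u(D, G) = -36 + G**3 (u(D, G) = G**3 - 36 = -36 + G**3)
u(-32, 65)/(-7678) = (-36 + 65**3)/(-7678) = (-36 + 274625)*(-1/7678) = 274589*(-1/7678) = -274589/7678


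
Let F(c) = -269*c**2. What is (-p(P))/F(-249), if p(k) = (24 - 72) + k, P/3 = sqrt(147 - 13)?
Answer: -16/5559423 + sqrt(134)/5559423 ≈ -7.9580e-7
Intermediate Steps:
P = 3*sqrt(134) (P = 3*sqrt(147 - 13) = 3*sqrt(134) ≈ 34.728)
p(k) = -48 + k
(-p(P))/F(-249) = (-(-48 + 3*sqrt(134)))/((-269*(-249)**2)) = (48 - 3*sqrt(134))/((-269*62001)) = (48 - 3*sqrt(134))/(-16678269) = (48 - 3*sqrt(134))*(-1/16678269) = -16/5559423 + sqrt(134)/5559423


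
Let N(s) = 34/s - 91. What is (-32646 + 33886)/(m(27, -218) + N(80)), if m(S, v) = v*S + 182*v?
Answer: -49600/1826103 ≈ -0.027162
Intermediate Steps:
m(S, v) = 182*v + S*v (m(S, v) = S*v + 182*v = 182*v + S*v)
N(s) = -91 + 34/s
(-32646 + 33886)/(m(27, -218) + N(80)) = (-32646 + 33886)/(-218*(182 + 27) + (-91 + 34/80)) = 1240/(-218*209 + (-91 + 34*(1/80))) = 1240/(-45562 + (-91 + 17/40)) = 1240/(-45562 - 3623/40) = 1240/(-1826103/40) = 1240*(-40/1826103) = -49600/1826103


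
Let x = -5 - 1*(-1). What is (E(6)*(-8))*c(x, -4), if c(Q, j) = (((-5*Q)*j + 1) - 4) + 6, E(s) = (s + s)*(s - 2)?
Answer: 29568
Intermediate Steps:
x = -4 (x = -5 + 1 = -4)
E(s) = 2*s*(-2 + s) (E(s) = (2*s)*(-2 + s) = 2*s*(-2 + s))
c(Q, j) = 3 - 5*Q*j (c(Q, j) = ((-5*Q*j + 1) - 4) + 6 = ((1 - 5*Q*j) - 4) + 6 = (-3 - 5*Q*j) + 6 = 3 - 5*Q*j)
(E(6)*(-8))*c(x, -4) = ((2*6*(-2 + 6))*(-8))*(3 - 5*(-4)*(-4)) = ((2*6*4)*(-8))*(3 - 80) = (48*(-8))*(-77) = -384*(-77) = 29568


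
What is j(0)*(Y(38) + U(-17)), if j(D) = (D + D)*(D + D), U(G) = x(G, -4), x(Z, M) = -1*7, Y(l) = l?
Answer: 0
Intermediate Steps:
x(Z, M) = -7
U(G) = -7
j(D) = 4*D² (j(D) = (2*D)*(2*D) = 4*D²)
j(0)*(Y(38) + U(-17)) = (4*0²)*(38 - 7) = (4*0)*31 = 0*31 = 0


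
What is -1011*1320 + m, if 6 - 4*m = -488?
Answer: -2668793/2 ≈ -1.3344e+6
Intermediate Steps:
m = 247/2 (m = 3/2 - 1/4*(-488) = 3/2 + 122 = 247/2 ≈ 123.50)
-1011*1320 + m = -1011*1320 + 247/2 = -1334520 + 247/2 = -2668793/2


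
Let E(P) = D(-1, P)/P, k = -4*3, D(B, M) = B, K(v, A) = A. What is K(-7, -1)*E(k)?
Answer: -1/12 ≈ -0.083333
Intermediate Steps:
k = -12
E(P) = -1/P
K(-7, -1)*E(k) = -(-1)/(-12) = -(-1)*(-1)/12 = -1*1/12 = -1/12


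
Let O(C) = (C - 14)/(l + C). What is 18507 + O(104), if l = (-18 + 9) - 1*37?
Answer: 536748/29 ≈ 18509.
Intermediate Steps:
l = -46 (l = -9 - 37 = -46)
O(C) = (-14 + C)/(-46 + C) (O(C) = (C - 14)/(-46 + C) = (-14 + C)/(-46 + C))
18507 + O(104) = 18507 + (-14 + 104)/(-46 + 104) = 18507 + 90/58 = 18507 + (1/58)*90 = 18507 + 45/29 = 536748/29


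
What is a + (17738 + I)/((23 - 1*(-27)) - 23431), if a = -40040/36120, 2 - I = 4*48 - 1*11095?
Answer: -7038430/3016149 ≈ -2.3336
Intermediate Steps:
I = 10905 (I = 2 - (4*48 - 1*11095) = 2 - (192 - 11095) = 2 - 1*(-10903) = 2 + 10903 = 10905)
a = -143/129 (a = -40040*1/36120 = -143/129 ≈ -1.1085)
a + (17738 + I)/((23 - 1*(-27)) - 23431) = -143/129 + (17738 + 10905)/((23 - 1*(-27)) - 23431) = -143/129 + 28643/((23 + 27) - 23431) = -143/129 + 28643/(50 - 23431) = -143/129 + 28643/(-23381) = -143/129 + 28643*(-1/23381) = -143/129 - 28643/23381 = -7038430/3016149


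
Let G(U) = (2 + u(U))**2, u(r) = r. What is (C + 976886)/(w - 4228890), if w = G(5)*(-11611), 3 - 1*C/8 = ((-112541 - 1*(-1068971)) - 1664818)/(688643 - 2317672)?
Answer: -1591409053286/7815802578041 ≈ -0.20361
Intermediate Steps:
G(U) = (2 + U)**2
C = 33429592/1629029 (C = 24 - 8*((-112541 - 1*(-1068971)) - 1664818)/(688643 - 2317672) = 24 - 8*((-112541 + 1068971) - 1664818)/(-1629029) = 24 - 8*(956430 - 1664818)*(-1)/1629029 = 24 - (-5667104)*(-1)/1629029 = 24 - 8*708388/1629029 = 24 - 5667104/1629029 = 33429592/1629029 ≈ 20.521)
w = -568939 (w = (2 + 5)**2*(-11611) = 7**2*(-11611) = 49*(-11611) = -568939)
(C + 976886)/(w - 4228890) = (33429592/1629029 + 976886)/(-568939 - 4228890) = (1591409053286/1629029)/(-4797829) = (1591409053286/1629029)*(-1/4797829) = -1591409053286/7815802578041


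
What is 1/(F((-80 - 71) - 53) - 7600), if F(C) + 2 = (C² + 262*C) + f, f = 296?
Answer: -1/19138 ≈ -5.2252e-5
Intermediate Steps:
F(C) = 294 + C² + 262*C (F(C) = -2 + ((C² + 262*C) + 296) = -2 + (296 + C² + 262*C) = 294 + C² + 262*C)
1/(F((-80 - 71) - 53) - 7600) = 1/((294 + ((-80 - 71) - 53)² + 262*((-80 - 71) - 53)) - 7600) = 1/((294 + (-151 - 53)² + 262*(-151 - 53)) - 7600) = 1/((294 + (-204)² + 262*(-204)) - 7600) = 1/((294 + 41616 - 53448) - 7600) = 1/(-11538 - 7600) = 1/(-19138) = -1/19138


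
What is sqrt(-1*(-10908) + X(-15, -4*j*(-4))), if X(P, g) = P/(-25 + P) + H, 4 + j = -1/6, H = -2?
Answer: sqrt(174502)/4 ≈ 104.43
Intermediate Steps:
j = -25/6 (j = -4 - 1/6 = -25/6 ≈ -4.1667)
X(P, g) = -2 + P/(-25 + P) (X(P, g) = P/(-25 + P) - 2 = -2 + P/(-25 + P))
sqrt(-1*(-10908) + X(-15, -4*j*(-4))) = sqrt(-1*(-10908) + (50 - 1*(-15))/(-25 - 15)) = sqrt(10908 + (50 + 15)/(-40)) = sqrt(10908 - 1/40*65) = sqrt(10908 - 13/8) = sqrt(87251/8) = sqrt(174502)/4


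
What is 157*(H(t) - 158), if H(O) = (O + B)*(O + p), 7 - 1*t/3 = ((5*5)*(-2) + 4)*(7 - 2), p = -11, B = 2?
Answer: 78333894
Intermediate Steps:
t = 711 (t = 21 - 3*((5*5)*(-2) + 4)*(7 - 2) = 21 - 3*(25*(-2) + 4)*5 = 21 - 3*(-50 + 4)*5 = 21 - (-138)*5 = 21 - 3*(-230) = 21 + 690 = 711)
H(O) = (-11 + O)*(2 + O) (H(O) = (O + 2)*(O - 11) = (2 + O)*(-11 + O) = (-11 + O)*(2 + O))
157*(H(t) - 158) = 157*((-22 + 711² - 9*711) - 158) = 157*((-22 + 505521 - 6399) - 158) = 157*(499100 - 158) = 157*498942 = 78333894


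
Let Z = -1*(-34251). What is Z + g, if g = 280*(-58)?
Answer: 18011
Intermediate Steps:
g = -16240
Z = 34251
Z + g = 34251 - 16240 = 18011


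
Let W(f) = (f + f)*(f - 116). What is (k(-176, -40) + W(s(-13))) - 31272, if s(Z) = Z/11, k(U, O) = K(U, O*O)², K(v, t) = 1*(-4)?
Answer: -3748462/121 ≈ -30979.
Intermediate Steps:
K(v, t) = -4
k(U, O) = 16 (k(U, O) = (-4)² = 16)
s(Z) = Z/11 (s(Z) = Z*(1/11) = Z/11)
W(f) = 2*f*(-116 + f) (W(f) = (2*f)*(-116 + f) = 2*f*(-116 + f))
(k(-176, -40) + W(s(-13))) - 31272 = (16 + 2*((1/11)*(-13))*(-116 + (1/11)*(-13))) - 31272 = (16 + 2*(-13/11)*(-116 - 13/11)) - 31272 = (16 + 2*(-13/11)*(-1289/11)) - 31272 = (16 + 33514/121) - 31272 = 35450/121 - 31272 = -3748462/121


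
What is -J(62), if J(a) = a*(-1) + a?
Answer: 0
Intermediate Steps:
J(a) = 0 (J(a) = -a + a = 0)
-J(62) = -1*0 = 0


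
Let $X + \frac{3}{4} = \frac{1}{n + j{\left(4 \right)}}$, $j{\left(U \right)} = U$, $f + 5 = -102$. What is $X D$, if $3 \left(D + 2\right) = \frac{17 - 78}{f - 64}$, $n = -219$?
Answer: $\frac{125257}{88236} \approx 1.4196$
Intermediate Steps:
$f = -107$ ($f = -5 - 102 = -107$)
$D = - \frac{965}{513}$ ($D = -2 + \frac{\left(17 - 78\right) \frac{1}{-107 - 64}}{3} = -2 + \frac{\left(-61\right) \frac{1}{-171}}{3} = -2 + \frac{\left(-61\right) \left(- \frac{1}{171}\right)}{3} = -2 + \frac{1}{3} \cdot \frac{61}{171} = -2 + \frac{61}{513} = - \frac{965}{513} \approx -1.8811$)
$X = - \frac{649}{860}$ ($X = - \frac{3}{4} + \frac{1}{-219 + 4} = - \frac{3}{4} + \frac{1}{-215} = - \frac{3}{4} - \frac{1}{215} = - \frac{649}{860} \approx -0.75465$)
$X D = \left(- \frac{649}{860}\right) \left(- \frac{965}{513}\right) = \frac{125257}{88236}$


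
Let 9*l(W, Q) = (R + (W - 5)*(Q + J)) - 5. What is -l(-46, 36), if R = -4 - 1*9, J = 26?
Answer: 1060/3 ≈ 353.33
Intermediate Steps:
R = -13 (R = -4 - 9 = -13)
l(W, Q) = -2 + (-5 + W)*(26 + Q)/9 (l(W, Q) = ((-13 + (W - 5)*(Q + 26)) - 5)/9 = ((-13 + (-5 + W)*(26 + Q)) - 5)/9 = (-18 + (-5 + W)*(26 + Q))/9 = -2 + (-5 + W)*(26 + Q)/9)
-l(-46, 36) = -(-148/9 - 5/9*36 + (26/9)*(-46) + (⅑)*36*(-46)) = -(-148/9 - 20 - 1196/9 - 184) = -1*(-1060/3) = 1060/3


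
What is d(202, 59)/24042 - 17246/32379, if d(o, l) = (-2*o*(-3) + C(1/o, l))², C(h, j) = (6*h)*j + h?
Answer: 214385775565179/3529346142008 ≈ 60.744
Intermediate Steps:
C(h, j) = h + 6*h*j (C(h, j) = 6*h*j + h = h + 6*h*j)
d(o, l) = (6*o + (1 + 6*l)/o)² (d(o, l) = (-2*o*(-3) + (1 + 6*l)/o)² = (6*o + (1 + 6*l)/o)²)
d(202, 59)/24042 - 17246/32379 = ((1 + 6*59 + 6*202²)²/202²)/24042 - 17246/32379 = ((1 + 354 + 6*40804)²/40804)*(1/24042) - 17246*1/32379 = ((1 + 354 + 244824)²/40804)*(1/24042) - 17246/32379 = ((1/40804)*245179²)*(1/24042) - 17246/32379 = ((1/40804)*60112742041)*(1/24042) - 17246/32379 = (60112742041/40804)*(1/24042) - 17246/32379 = 60112742041/981009768 - 17246/32379 = 214385775565179/3529346142008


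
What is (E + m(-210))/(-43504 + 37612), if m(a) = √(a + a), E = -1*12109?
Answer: 12109/5892 - I*√105/2946 ≈ 2.0552 - 0.0034783*I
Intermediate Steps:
E = -12109
m(a) = √2*√a (m(a) = √(2*a) = √2*√a)
(E + m(-210))/(-43504 + 37612) = (-12109 + √2*√(-210))/(-43504 + 37612) = (-12109 + √2*(I*√210))/(-5892) = (-12109 + 2*I*√105)*(-1/5892) = 12109/5892 - I*√105/2946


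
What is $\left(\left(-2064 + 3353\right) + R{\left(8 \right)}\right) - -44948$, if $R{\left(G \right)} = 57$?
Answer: $46294$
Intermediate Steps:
$\left(\left(-2064 + 3353\right) + R{\left(8 \right)}\right) - -44948 = \left(\left(-2064 + 3353\right) + 57\right) - -44948 = \left(1289 + 57\right) + 44948 = 1346 + 44948 = 46294$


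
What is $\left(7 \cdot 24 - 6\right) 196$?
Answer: $31752$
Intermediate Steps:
$\left(7 \cdot 24 - 6\right) 196 = \left(168 - 6\right) 196 = 162 \cdot 196 = 31752$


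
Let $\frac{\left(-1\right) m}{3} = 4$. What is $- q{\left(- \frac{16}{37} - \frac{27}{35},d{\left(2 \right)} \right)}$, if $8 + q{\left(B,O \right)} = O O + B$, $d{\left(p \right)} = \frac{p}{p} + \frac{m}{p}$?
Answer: $- \frac{20456}{1295} \approx -15.796$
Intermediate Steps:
$m = -12$ ($m = \left(-3\right) 4 = -12$)
$d{\left(p \right)} = 1 - \frac{12}{p}$ ($d{\left(p \right)} = \frac{p}{p} - \frac{12}{p} = 1 - \frac{12}{p}$)
$q{\left(B,O \right)} = -8 + B + O^{2}$ ($q{\left(B,O \right)} = -8 + \left(O O + B\right) = -8 + \left(O^{2} + B\right) = -8 + \left(B + O^{2}\right) = -8 + B + O^{2}$)
$- q{\left(- \frac{16}{37} - \frac{27}{35},d{\left(2 \right)} \right)} = - (-8 - \left(\frac{16}{37} + \frac{27}{35}\right) + \left(\frac{-12 + 2}{2}\right)^{2}) = - (-8 - \frac{1559}{1295} + \left(\frac{1}{2} \left(-10\right)\right)^{2}) = - (-8 - \frac{1559}{1295} + \left(-5\right)^{2}) = - (-8 - \frac{1559}{1295} + 25) = \left(-1\right) \frac{20456}{1295} = - \frac{20456}{1295}$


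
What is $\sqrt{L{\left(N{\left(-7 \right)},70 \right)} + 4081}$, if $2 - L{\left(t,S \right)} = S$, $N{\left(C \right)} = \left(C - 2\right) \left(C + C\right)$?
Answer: $\sqrt{4013} \approx 63.348$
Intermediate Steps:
$N{\left(C \right)} = 2 C \left(-2 + C\right)$ ($N{\left(C \right)} = \left(-2 + C\right) 2 C = 2 C \left(-2 + C\right)$)
$L{\left(t,S \right)} = 2 - S$
$\sqrt{L{\left(N{\left(-7 \right)},70 \right)} + 4081} = \sqrt{\left(2 - 70\right) + 4081} = \sqrt{-68 + 4081} = \sqrt{4013}$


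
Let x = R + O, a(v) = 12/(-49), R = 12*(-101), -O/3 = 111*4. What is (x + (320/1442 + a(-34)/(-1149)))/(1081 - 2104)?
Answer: 1639041724/659153341 ≈ 2.4866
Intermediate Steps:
O = -1332 (O = -333*4 = -3*444 = -1332)
R = -1212
a(v) = -12/49 (a(v) = 12*(-1/49) = -12/49)
x = -2544 (x = -1212 - 1332 = -2544)
(x + (320/1442 + a(-34)/(-1149)))/(1081 - 2104) = (-2544 + (320/1442 - 12/49/(-1149)))/(1081 - 2104) = (-2544 + (320*(1/1442) - 12/49*(-1/1149)))/(-1023) = (-2544 + (160/721 + 4/18767))*(-1/1023) = (-2544 + 429372/1933001)*(-1/1023) = -4917125172/1933001*(-1/1023) = 1639041724/659153341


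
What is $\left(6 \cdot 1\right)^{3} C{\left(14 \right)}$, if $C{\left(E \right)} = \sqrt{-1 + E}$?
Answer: $216 \sqrt{13} \approx 778.8$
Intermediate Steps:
$\left(6 \cdot 1\right)^{3} C{\left(14 \right)} = \left(6 \cdot 1\right)^{3} \sqrt{-1 + 14} = 6^{3} \sqrt{13} = 216 \sqrt{13}$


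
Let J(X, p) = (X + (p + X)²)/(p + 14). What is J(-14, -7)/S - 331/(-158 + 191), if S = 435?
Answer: -47324/4785 ≈ -9.8901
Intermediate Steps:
J(X, p) = (X + (X + p)²)/(14 + p)
J(-14, -7)/S - 331/(-158 + 191) = ((-14 + (-14 - 7)²)/(14 - 7))/435 - 331/(-158 + 191) = ((-14 + (-21)²)/7)*(1/435) - 331/33 = ((-14 + 441)/7)*(1/435) - 331*1/33 = ((⅐)*427)*(1/435) - 331/33 = 61*(1/435) - 331/33 = 61/435 - 331/33 = -47324/4785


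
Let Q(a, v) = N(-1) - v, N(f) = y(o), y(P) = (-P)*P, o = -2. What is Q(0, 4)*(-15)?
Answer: 120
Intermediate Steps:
y(P) = -P²
N(f) = -4 (N(f) = -1*(-2)² = -1*4 = -4)
Q(a, v) = -4 - v
Q(0, 4)*(-15) = (-4 - 1*4)*(-15) = (-4 - 4)*(-15) = -8*(-15) = 120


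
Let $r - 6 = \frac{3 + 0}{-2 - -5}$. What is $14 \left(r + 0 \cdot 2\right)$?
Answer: $98$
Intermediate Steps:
$r = 7$ ($r = 6 + \frac{3 + 0}{-2 - -5} = 6 + \frac{3}{-2 + 5} = 6 + \frac{3}{3} = 6 + 3 \cdot \frac{1}{3} = 6 + 1 = 7$)
$14 \left(r + 0 \cdot 2\right) = 14 \left(7 + 0 \cdot 2\right) = 14 \left(7 + 0\right) = 14 \cdot 7 = 98$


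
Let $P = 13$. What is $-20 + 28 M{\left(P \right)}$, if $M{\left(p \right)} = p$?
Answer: $344$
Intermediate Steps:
$-20 + 28 M{\left(P \right)} = -20 + 28 \cdot 13 = -20 + 364 = 344$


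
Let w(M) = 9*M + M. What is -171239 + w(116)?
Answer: -170079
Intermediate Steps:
w(M) = 10*M
-171239 + w(116) = -171239 + 10*116 = -171239 + 1160 = -170079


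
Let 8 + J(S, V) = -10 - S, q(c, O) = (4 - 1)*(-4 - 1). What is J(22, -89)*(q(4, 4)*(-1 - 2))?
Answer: -1800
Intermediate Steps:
q(c, O) = -15 (q(c, O) = 3*(-5) = -15)
J(S, V) = -18 - S (J(S, V) = -8 + (-10 - S) = -18 - S)
J(22, -89)*(q(4, 4)*(-1 - 2)) = (-18 - 1*22)*(-15*(-1 - 2)) = (-18 - 22)*(-15*(-3)) = -40*45 = -1800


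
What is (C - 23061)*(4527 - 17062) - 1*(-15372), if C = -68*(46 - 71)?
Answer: 267775507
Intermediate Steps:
C = 1700 (C = -68*(-25) = 1700)
(C - 23061)*(4527 - 17062) - 1*(-15372) = (1700 - 23061)*(4527 - 17062) - 1*(-15372) = -21361*(-12535) + 15372 = 267760135 + 15372 = 267775507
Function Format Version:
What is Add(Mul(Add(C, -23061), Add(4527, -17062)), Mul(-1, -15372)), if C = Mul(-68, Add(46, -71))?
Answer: 267775507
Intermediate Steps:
C = 1700 (C = Mul(-68, -25) = 1700)
Add(Mul(Add(C, -23061), Add(4527, -17062)), Mul(-1, -15372)) = Add(Mul(Add(1700, -23061), Add(4527, -17062)), Mul(-1, -15372)) = Add(Mul(-21361, -12535), 15372) = Add(267760135, 15372) = 267775507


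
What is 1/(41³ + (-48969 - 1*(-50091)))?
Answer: 1/70043 ≈ 1.4277e-5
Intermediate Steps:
1/(41³ + (-48969 - 1*(-50091))) = 1/(68921 + (-48969 + 50091)) = 1/(68921 + 1122) = 1/70043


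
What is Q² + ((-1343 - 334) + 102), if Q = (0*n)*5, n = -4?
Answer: -1575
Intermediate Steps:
Q = 0 (Q = (0*(-4))*5 = 0*5 = 0)
Q² + ((-1343 - 334) + 102) = 0² + ((-1343 - 334) + 102) = 0 + (-1677 + 102) = 0 - 1575 = -1575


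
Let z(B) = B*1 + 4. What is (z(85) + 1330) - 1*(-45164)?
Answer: 46583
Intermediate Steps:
z(B) = 4 + B (z(B) = B + 4 = 4 + B)
(z(85) + 1330) - 1*(-45164) = ((4 + 85) + 1330) - 1*(-45164) = (89 + 1330) + 45164 = 1419 + 45164 = 46583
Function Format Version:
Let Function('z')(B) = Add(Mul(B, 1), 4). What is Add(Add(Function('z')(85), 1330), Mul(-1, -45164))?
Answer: 46583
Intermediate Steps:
Function('z')(B) = Add(4, B) (Function('z')(B) = Add(B, 4) = Add(4, B))
Add(Add(Function('z')(85), 1330), Mul(-1, -45164)) = Add(Add(Add(4, 85), 1330), Mul(-1, -45164)) = Add(Add(89, 1330), 45164) = Add(1419, 45164) = 46583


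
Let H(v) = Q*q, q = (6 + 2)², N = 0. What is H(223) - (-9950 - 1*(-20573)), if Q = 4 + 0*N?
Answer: -10367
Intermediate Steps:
q = 64 (q = 8² = 64)
Q = 4 (Q = 4 + 0*0 = 4 + 0 = 4)
H(v) = 256 (H(v) = 4*64 = 256)
H(223) - (-9950 - 1*(-20573)) = 256 - (-9950 - 1*(-20573)) = 256 - (-9950 + 20573) = 256 - 1*10623 = 256 - 10623 = -10367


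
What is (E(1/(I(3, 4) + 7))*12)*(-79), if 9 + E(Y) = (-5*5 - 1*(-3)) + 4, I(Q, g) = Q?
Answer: 25596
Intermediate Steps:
E(Y) = -27 (E(Y) = -9 + ((-5*5 - 1*(-3)) + 4) = -9 + ((-25 + 3) + 4) = -9 + (-22 + 4) = -9 - 18 = -27)
(E(1/(I(3, 4) + 7))*12)*(-79) = -27*12*(-79) = -324*(-79) = 25596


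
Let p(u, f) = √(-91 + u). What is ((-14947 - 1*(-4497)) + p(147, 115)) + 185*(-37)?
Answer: -17295 + 2*√14 ≈ -17288.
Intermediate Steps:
((-14947 - 1*(-4497)) + p(147, 115)) + 185*(-37) = ((-14947 - 1*(-4497)) + √(-91 + 147)) + 185*(-37) = ((-14947 + 4497) + √56) - 6845 = (-10450 + 2*√14) - 6845 = -17295 + 2*√14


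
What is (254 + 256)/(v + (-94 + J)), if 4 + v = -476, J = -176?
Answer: -17/25 ≈ -0.68000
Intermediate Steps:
v = -480 (v = -4 - 476 = -480)
(254 + 256)/(v + (-94 + J)) = (254 + 256)/(-480 + (-94 - 176)) = 510/(-480 - 270) = 510/(-750) = 510*(-1/750) = -17/25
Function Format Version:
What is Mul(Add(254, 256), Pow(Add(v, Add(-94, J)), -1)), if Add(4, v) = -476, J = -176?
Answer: Rational(-17, 25) ≈ -0.68000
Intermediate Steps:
v = -480 (v = Add(-4, -476) = -480)
Mul(Add(254, 256), Pow(Add(v, Add(-94, J)), -1)) = Mul(Add(254, 256), Pow(Add(-480, Add(-94, -176)), -1)) = Mul(510, Pow(Add(-480, -270), -1)) = Mul(510, Pow(-750, -1)) = Mul(510, Rational(-1, 750)) = Rational(-17, 25)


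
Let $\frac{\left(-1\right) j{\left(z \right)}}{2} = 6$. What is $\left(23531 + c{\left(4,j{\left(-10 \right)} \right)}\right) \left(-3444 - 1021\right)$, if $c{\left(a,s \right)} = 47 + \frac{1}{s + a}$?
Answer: $- \frac{842201695}{8} \approx -1.0528 \cdot 10^{8}$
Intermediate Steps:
$j{\left(z \right)} = -12$ ($j{\left(z \right)} = \left(-2\right) 6 = -12$)
$c{\left(a,s \right)} = 47 + \frac{1}{a + s}$
$\left(23531 + c{\left(4,j{\left(-10 \right)} \right)}\right) \left(-3444 - 1021\right) = \left(23531 + \frac{1 + 47 \cdot 4 + 47 \left(-12\right)}{4 - 12}\right) \left(-3444 - 1021\right) = \left(23531 + \frac{1 + 188 - 564}{-8}\right) \left(-4465\right) = \left(23531 - - \frac{375}{8}\right) \left(-4465\right) = \left(23531 + \frac{375}{8}\right) \left(-4465\right) = \frac{188623}{8} \left(-4465\right) = - \frac{842201695}{8}$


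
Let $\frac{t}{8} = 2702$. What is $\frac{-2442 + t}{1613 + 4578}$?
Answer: $\frac{19174}{6191} \approx 3.0971$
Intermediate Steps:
$t = 21616$ ($t = 8 \cdot 2702 = 21616$)
$\frac{-2442 + t}{1613 + 4578} = \frac{-2442 + 21616}{1613 + 4578} = \frac{19174}{6191}$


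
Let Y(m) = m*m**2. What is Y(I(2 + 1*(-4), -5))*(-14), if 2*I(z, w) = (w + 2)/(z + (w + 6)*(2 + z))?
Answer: -189/32 ≈ -5.9063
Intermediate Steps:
I(z, w) = (2 + w)/(2*(z + (2 + z)*(6 + w))) (I(z, w) = ((w + 2)/(z + (w + 6)*(2 + z)))/2 = ((2 + w)/(z + (6 + w)*(2 + z)))/2 = ((2 + w)/(z + (2 + z)*(6 + w)))/2 = (2 + w)/(2*(z + (2 + z)*(6 + w))))
Y(m) = m**3
Y(I(2 + 1*(-4), -5))*(-14) = ((2 - 5)/(2*(12 + 2*(-5) + 7*(2 + 1*(-4)) - 5*(2 + 1*(-4)))))**3*(-14) = ((1/2)*(-3)/(12 - 10 + 7*(2 - 4) - 5*(2 - 4)))**3*(-14) = ((1/2)*(-3)/(12 - 10 + 7*(-2) - 5*(-2)))**3*(-14) = ((1/2)*(-3)/(12 - 10 - 14 + 10))**3*(-14) = ((1/2)*(-3)/(-2))**3*(-14) = ((1/2)*(-1/2)*(-3))**3*(-14) = (3/4)**3*(-14) = (27/64)*(-14) = -189/32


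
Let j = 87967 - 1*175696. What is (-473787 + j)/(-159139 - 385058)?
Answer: 187172/181399 ≈ 1.0318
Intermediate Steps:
j = -87729 (j = 87967 - 175696 = -87729)
(-473787 + j)/(-159139 - 385058) = (-473787 - 87729)/(-159139 - 385058) = -561516/(-544197) = -561516*(-1/544197) = 187172/181399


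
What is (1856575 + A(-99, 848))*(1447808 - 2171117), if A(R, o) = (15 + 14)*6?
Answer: -1343003262441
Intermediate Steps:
A(R, o) = 174 (A(R, o) = 29*6 = 174)
(1856575 + A(-99, 848))*(1447808 - 2171117) = (1856575 + 174)*(1447808 - 2171117) = 1856749*(-723309) = -1343003262441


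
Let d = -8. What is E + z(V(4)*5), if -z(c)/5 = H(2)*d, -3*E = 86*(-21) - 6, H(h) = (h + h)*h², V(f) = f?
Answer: 1244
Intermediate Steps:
H(h) = 2*h³ (H(h) = (2*h)*h² = 2*h³)
E = 604 (E = -(86*(-21) - 6)/3 = -(-1806 - 6)/3 = -⅓*(-1812) = 604)
z(c) = 640 (z(c) = -5*2*2³*(-8) = -5*2*8*(-8) = -80*(-8) = -5*(-128) = 640)
E + z(V(4)*5) = 604 + 640 = 1244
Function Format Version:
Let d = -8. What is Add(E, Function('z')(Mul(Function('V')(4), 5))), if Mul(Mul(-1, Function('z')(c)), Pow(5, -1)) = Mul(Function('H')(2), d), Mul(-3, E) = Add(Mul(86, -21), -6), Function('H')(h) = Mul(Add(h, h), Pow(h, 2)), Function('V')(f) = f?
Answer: 1244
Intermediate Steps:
Function('H')(h) = Mul(2, Pow(h, 3)) (Function('H')(h) = Mul(Mul(2, h), Pow(h, 2)) = Mul(2, Pow(h, 3)))
E = 604 (E = Mul(Rational(-1, 3), Add(Mul(86, -21), -6)) = Mul(Rational(-1, 3), Add(-1806, -6)) = Mul(Rational(-1, 3), -1812) = 604)
Function('z')(c) = 640 (Function('z')(c) = Mul(-5, Mul(Mul(2, Pow(2, 3)), -8)) = Mul(-5, Mul(Mul(2, 8), -8)) = Mul(-5, Mul(16, -8)) = Mul(-5, -128) = 640)
Add(E, Function('z')(Mul(Function('V')(4), 5))) = Add(604, 640) = 1244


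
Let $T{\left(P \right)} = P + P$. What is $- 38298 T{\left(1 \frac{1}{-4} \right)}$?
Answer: $19149$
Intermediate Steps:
$T{\left(P \right)} = 2 P$
$- 38298 T{\left(1 \frac{1}{-4} \right)} = - 38298 \cdot 2 \cdot 1 \frac{1}{-4} = - 38298 \cdot 2 \cdot 1 \left(- \frac{1}{4}\right) = - 38298 \cdot 2 \left(- \frac{1}{4}\right) = \left(-38298\right) \left(- \frac{1}{2}\right) = 19149$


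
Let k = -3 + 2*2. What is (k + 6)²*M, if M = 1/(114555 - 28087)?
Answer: 49/86468 ≈ 0.00056668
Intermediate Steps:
k = 1 (k = -3 + 4 = 1)
M = 1/86468 ≈ 1.1565e-5
(k + 6)²*M = (1 + 6)²*(1/86468) = 7²*(1/86468) = 49*(1/86468) = 49/86468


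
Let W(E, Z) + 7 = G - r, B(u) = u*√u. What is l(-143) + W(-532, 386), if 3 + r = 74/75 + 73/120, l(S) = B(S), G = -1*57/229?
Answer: -267651/45800 - 143*I*√143 ≈ -5.8439 - 1710.0*I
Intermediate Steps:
G = -57/229 (G = -57*1/229 = -57/229 ≈ -0.24891)
B(u) = u^(3/2)
l(S) = S^(3/2)
r = -281/200 (r = -3 + (74/75 + 73/120) = -3 + 319/200 = -281/200 ≈ -1.4050)
W(E, Z) = -267651/45800 (W(E, Z) = -7 + (-57/229 - 1*(-281/200)) = -7 + (-57/229 + 281/200) = -7 + 52949/45800 = -267651/45800)
l(-143) + W(-532, 386) = (-143)^(3/2) - 267651/45800 = -143*I*√143 - 267651/45800 = -267651/45800 - 143*I*√143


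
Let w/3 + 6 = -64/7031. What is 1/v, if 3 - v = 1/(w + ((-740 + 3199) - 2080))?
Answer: 2537999/7606966 ≈ 0.33364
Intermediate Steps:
w = -126750/7031 (w = -18 + 3*(-64/7031) = -18 - 192/7031 = -126750/7031 ≈ -18.027)
v = 7606966/2537999 (v = 3 - 1/(-126750/7031 + ((-740 + 3199) - 2080)) = 3 - 1/(-126750/7031 + (2459 - 2080)) = 3 - 1/(-126750/7031 + 379) = 3 - 1/2537999/7031 = 3 - 1*7031/2537999 = 3 - 7031/2537999 = 7606966/2537999 ≈ 2.9972)
1/v = 1/(7606966/2537999) = 2537999/7606966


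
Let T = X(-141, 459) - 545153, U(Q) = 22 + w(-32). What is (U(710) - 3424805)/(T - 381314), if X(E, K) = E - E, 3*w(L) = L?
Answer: 10274381/2779401 ≈ 3.6966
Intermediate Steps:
w(L) = L/3
X(E, K) = 0
U(Q) = 34/3 (U(Q) = 22 + (1/3)*(-32) = 22 - 32/3 = 34/3)
T = -545153 (T = 0 - 545153 = -545153)
(U(710) - 3424805)/(T - 381314) = (34/3 - 3424805)/(-545153 - 381314) = -10274381/3/(-926467) = -10274381/3*(-1/926467) = 10274381/2779401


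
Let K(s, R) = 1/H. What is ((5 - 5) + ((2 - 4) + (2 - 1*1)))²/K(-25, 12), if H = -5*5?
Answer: -25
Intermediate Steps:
H = -25
K(s, R) = -1/25 (K(s, R) = 1/(-25) = -1/25)
((5 - 5) + ((2 - 4) + (2 - 1*1)))²/K(-25, 12) = ((5 - 5) + ((2 - 4) + (2 - 1*1)))²/(-1/25) = (0 + (-2 + (2 - 1)))²*(-25) = (0 + (-2 + 1))²*(-25) = (0 - 1)²*(-25) = (-1)²*(-25) = 1*(-25) = -25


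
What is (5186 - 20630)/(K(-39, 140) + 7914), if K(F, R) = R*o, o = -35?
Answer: -702/137 ≈ -5.1241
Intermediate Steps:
K(F, R) = -35*R (K(F, R) = R*(-35) = -35*R)
(5186 - 20630)/(K(-39, 140) + 7914) = (5186 - 20630)/(-35*140 + 7914) = -15444/(-4900 + 7914) = -15444/3014 = -15444*1/3014 = -702/137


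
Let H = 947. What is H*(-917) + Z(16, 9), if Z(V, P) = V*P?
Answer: -868255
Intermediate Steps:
Z(V, P) = P*V
H*(-917) + Z(16, 9) = 947*(-917) + 9*16 = -868399 + 144 = -868255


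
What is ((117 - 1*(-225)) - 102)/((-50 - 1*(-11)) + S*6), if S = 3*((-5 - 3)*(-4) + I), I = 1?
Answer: 16/37 ≈ 0.43243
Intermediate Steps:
S = 99 (S = 3*((-5 - 3)*(-4) + 1) = 3*(-8*(-4) + 1) = 3*(32 + 1) = 3*33 = 99)
((117 - 1*(-225)) - 102)/((-50 - 1*(-11)) + S*6) = ((117 - 1*(-225)) - 102)/((-50 - 1*(-11)) + 99*6) = ((117 + 225) - 102)/((-50 + 11) + 594) = (342 - 102)/(-39 + 594) = 240/555 = 240*(1/555) = 16/37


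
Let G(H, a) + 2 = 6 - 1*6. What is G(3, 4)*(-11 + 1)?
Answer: 20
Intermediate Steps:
G(H, a) = -2 (G(H, a) = -2 + (6 - 1*6) = -2 + (6 - 6) = -2 + 0 = -2)
G(3, 4)*(-11 + 1) = -2*(-11 + 1) = -2*(-10) = 20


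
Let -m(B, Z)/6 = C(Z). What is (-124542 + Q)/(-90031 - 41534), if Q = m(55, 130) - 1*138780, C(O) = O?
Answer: 88034/43855 ≈ 2.0074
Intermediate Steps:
m(B, Z) = -6*Z
Q = -139560 (Q = -6*130 - 1*138780 = -780 - 138780 = -139560)
(-124542 + Q)/(-90031 - 41534) = (-124542 - 139560)/(-90031 - 41534) = -264102/(-131565) = -264102*(-1/131565) = 88034/43855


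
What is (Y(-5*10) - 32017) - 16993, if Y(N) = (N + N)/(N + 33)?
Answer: -833070/17 ≈ -49004.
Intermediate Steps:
Y(N) = 2*N/(33 + N) (Y(N) = (2*N)/(33 + N) = 2*N/(33 + N))
(Y(-5*10) - 32017) - 16993 = (2*(-5*10)/(33 - 5*10) - 32017) - 16993 = (2*(-50)/(33 - 50) - 32017) - 16993 = (2*(-50)/(-17) - 32017) - 16993 = (2*(-50)*(-1/17) - 32017) - 16993 = (100/17 - 32017) - 16993 = -544189/17 - 16993 = -833070/17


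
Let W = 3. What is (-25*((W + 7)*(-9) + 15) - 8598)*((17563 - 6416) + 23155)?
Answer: -230612346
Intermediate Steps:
(-25*((W + 7)*(-9) + 15) - 8598)*((17563 - 6416) + 23155) = (-25*((3 + 7)*(-9) + 15) - 8598)*((17563 - 6416) + 23155) = (-25*(10*(-9) + 15) - 8598)*(11147 + 23155) = (-25*(-90 + 15) - 8598)*34302 = (-25*(-75) - 8598)*34302 = (1875 - 8598)*34302 = -6723*34302 = -230612346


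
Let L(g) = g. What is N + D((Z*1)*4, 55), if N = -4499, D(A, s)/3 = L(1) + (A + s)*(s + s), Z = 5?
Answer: 20254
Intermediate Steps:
D(A, s) = 3 + 6*s*(A + s) (D(A, s) = 3*(1 + (A + s)*(s + s)) = 3*(1 + (A + s)*(2*s)) = 3*(1 + 2*s*(A + s)) = 3 + 6*s*(A + s))
N + D((Z*1)*4, 55) = -4499 + (3 + 6*55**2 + 6*((5*1)*4)*55) = -4499 + (3 + 6*3025 + 6*(5*4)*55) = -4499 + (3 + 18150 + 6*20*55) = -4499 + (3 + 18150 + 6600) = -4499 + 24753 = 20254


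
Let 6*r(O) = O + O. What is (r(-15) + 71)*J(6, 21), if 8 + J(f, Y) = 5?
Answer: -198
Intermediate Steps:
J(f, Y) = -3 (J(f, Y) = -8 + 5 = -3)
r(O) = O/3 (r(O) = (O + O)/6 = (2*O)/6 = O/3)
(r(-15) + 71)*J(6, 21) = ((⅓)*(-15) + 71)*(-3) = (-5 + 71)*(-3) = 66*(-3) = -198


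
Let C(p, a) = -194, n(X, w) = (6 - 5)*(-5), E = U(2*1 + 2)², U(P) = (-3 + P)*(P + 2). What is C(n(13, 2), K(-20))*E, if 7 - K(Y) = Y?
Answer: -6984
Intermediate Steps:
U(P) = (-3 + P)*(2 + P)
K(Y) = 7 - Y
E = 36 (E = (-6 + (2*1 + 2)² - (2*1 + 2))² = (-6 + (2 + 2)² - (2 + 2))² = (-6 + 4² - 1*4)² = (-6 + 16 - 4)² = 6² = 36)
n(X, w) = -5 (n(X, w) = 1*(-5) = -5)
C(n(13, 2), K(-20))*E = -194*36 = -6984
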